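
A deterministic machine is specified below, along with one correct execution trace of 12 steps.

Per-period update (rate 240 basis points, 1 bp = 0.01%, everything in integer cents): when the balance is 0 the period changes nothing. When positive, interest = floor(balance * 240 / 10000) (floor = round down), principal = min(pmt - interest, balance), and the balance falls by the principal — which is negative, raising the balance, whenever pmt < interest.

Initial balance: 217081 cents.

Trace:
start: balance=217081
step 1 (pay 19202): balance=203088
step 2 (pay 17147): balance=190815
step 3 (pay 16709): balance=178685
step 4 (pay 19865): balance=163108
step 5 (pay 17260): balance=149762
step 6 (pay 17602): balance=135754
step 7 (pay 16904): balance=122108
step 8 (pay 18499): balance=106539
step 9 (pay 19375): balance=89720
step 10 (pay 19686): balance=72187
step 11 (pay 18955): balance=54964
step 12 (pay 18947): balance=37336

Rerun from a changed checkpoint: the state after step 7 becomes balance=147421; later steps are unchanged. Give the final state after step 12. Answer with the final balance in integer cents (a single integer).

state after step 7 := balance=147421
step 8 (pay 18499): balance=132460
step 9 (pay 19375): balance=116264
step 10 (pay 19686): balance=99368
step 11 (pay 18955): balance=82797
step 12 (pay 18947): balance=65837

65837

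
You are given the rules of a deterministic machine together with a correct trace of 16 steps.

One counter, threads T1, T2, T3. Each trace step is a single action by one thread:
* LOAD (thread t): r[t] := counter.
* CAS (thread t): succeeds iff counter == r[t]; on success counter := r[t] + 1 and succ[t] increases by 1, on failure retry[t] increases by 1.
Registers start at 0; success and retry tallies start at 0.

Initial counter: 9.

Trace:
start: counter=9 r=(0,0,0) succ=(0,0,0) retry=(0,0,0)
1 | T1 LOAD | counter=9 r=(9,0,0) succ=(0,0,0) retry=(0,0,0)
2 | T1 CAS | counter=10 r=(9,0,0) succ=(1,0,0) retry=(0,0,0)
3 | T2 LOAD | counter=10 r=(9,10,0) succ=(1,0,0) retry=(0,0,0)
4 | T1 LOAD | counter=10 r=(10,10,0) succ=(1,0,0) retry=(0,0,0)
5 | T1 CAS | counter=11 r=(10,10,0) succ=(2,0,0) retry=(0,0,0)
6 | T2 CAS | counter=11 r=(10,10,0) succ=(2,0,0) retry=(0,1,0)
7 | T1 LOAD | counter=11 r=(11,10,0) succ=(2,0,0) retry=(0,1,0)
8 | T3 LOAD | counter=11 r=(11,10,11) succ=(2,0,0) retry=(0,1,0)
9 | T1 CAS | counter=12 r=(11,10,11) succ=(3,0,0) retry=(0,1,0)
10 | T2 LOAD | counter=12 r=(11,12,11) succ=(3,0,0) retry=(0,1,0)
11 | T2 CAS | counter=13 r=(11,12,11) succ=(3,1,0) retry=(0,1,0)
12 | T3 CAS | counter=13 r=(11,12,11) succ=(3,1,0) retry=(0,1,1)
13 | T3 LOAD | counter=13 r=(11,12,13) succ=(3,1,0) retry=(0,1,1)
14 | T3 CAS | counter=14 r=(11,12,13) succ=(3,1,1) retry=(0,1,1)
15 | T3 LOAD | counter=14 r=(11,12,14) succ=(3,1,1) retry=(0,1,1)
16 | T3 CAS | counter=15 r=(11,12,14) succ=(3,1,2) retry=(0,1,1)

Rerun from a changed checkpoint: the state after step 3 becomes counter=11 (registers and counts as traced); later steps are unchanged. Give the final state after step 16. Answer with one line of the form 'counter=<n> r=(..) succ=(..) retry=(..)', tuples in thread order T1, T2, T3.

counter=16 r=(12,13,15) succ=(3,1,2) retry=(0,1,1)

state after step 3 := counter=11 r=(9,10,0) succ=(1,0,0) retry=(0,0,0)
4 | T1 LOAD | counter=11 r=(11,10,0) succ=(1,0,0) retry=(0,0,0)
5 | T1 CAS | counter=12 r=(11,10,0) succ=(2,0,0) retry=(0,0,0)
6 | T2 CAS | counter=12 r=(11,10,0) succ=(2,0,0) retry=(0,1,0)
7 | T1 LOAD | counter=12 r=(12,10,0) succ=(2,0,0) retry=(0,1,0)
8 | T3 LOAD | counter=12 r=(12,10,12) succ=(2,0,0) retry=(0,1,0)
9 | T1 CAS | counter=13 r=(12,10,12) succ=(3,0,0) retry=(0,1,0)
10 | T2 LOAD | counter=13 r=(12,13,12) succ=(3,0,0) retry=(0,1,0)
11 | T2 CAS | counter=14 r=(12,13,12) succ=(3,1,0) retry=(0,1,0)
12 | T3 CAS | counter=14 r=(12,13,12) succ=(3,1,0) retry=(0,1,1)
13 | T3 LOAD | counter=14 r=(12,13,14) succ=(3,1,0) retry=(0,1,1)
14 | T3 CAS | counter=15 r=(12,13,14) succ=(3,1,1) retry=(0,1,1)
15 | T3 LOAD | counter=15 r=(12,13,15) succ=(3,1,1) retry=(0,1,1)
16 | T3 CAS | counter=16 r=(12,13,15) succ=(3,1,2) retry=(0,1,1)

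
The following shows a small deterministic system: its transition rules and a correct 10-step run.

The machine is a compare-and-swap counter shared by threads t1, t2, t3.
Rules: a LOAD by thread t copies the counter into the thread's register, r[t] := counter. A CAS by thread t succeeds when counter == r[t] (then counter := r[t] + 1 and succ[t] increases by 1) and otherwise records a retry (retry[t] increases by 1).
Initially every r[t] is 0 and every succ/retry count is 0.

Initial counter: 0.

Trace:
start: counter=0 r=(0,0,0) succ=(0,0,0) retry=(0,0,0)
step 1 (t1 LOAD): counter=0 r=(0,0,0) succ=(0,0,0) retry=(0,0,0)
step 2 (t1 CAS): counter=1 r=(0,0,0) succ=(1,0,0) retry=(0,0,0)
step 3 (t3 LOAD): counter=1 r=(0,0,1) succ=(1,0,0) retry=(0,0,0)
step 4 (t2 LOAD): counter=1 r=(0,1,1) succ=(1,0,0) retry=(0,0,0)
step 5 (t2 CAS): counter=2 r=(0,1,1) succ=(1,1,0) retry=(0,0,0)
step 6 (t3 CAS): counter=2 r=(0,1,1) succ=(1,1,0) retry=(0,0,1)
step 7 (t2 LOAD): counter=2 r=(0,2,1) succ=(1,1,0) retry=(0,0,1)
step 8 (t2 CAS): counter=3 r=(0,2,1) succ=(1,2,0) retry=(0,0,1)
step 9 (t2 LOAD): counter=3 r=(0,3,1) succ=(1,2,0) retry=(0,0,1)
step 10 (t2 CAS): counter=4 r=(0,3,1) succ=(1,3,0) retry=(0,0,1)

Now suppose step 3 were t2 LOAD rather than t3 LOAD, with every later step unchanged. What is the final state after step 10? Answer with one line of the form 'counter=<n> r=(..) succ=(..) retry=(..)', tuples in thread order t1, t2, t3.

(re-executing from step 3 with the substitution; state before step 3: counter=1 r=(0,0,0) succ=(1,0,0) retry=(0,0,0))
step 3 (t2 LOAD): counter=1 r=(0,1,0) succ=(1,0,0) retry=(0,0,0)
step 4 (t2 LOAD): counter=1 r=(0,1,0) succ=(1,0,0) retry=(0,0,0)
step 5 (t2 CAS): counter=2 r=(0,1,0) succ=(1,1,0) retry=(0,0,0)
step 6 (t3 CAS): counter=2 r=(0,1,0) succ=(1,1,0) retry=(0,0,1)
step 7 (t2 LOAD): counter=2 r=(0,2,0) succ=(1,1,0) retry=(0,0,1)
step 8 (t2 CAS): counter=3 r=(0,2,0) succ=(1,2,0) retry=(0,0,1)
step 9 (t2 LOAD): counter=3 r=(0,3,0) succ=(1,2,0) retry=(0,0,1)
step 10 (t2 CAS): counter=4 r=(0,3,0) succ=(1,3,0) retry=(0,0,1)

counter=4 r=(0,3,0) succ=(1,3,0) retry=(0,0,1)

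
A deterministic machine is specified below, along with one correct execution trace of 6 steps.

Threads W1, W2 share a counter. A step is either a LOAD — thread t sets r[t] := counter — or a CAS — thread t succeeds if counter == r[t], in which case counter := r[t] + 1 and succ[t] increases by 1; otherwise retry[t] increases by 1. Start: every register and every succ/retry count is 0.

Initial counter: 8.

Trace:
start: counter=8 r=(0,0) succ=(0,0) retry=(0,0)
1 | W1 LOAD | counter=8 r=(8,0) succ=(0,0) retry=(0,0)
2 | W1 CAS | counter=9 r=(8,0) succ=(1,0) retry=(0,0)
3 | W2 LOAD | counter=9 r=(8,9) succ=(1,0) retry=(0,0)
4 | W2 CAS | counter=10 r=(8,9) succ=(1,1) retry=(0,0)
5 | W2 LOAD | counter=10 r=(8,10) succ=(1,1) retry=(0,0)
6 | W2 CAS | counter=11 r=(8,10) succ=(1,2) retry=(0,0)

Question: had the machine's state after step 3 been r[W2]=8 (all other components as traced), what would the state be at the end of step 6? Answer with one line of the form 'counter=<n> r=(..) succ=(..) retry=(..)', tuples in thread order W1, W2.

state after step 3 := counter=9 r=(8,8) succ=(1,0) retry=(0,0)
4 | W2 CAS | counter=9 r=(8,8) succ=(1,0) retry=(0,1)
5 | W2 LOAD | counter=9 r=(8,9) succ=(1,0) retry=(0,1)
6 | W2 CAS | counter=10 r=(8,9) succ=(1,1) retry=(0,1)

counter=10 r=(8,9) succ=(1,1) retry=(0,1)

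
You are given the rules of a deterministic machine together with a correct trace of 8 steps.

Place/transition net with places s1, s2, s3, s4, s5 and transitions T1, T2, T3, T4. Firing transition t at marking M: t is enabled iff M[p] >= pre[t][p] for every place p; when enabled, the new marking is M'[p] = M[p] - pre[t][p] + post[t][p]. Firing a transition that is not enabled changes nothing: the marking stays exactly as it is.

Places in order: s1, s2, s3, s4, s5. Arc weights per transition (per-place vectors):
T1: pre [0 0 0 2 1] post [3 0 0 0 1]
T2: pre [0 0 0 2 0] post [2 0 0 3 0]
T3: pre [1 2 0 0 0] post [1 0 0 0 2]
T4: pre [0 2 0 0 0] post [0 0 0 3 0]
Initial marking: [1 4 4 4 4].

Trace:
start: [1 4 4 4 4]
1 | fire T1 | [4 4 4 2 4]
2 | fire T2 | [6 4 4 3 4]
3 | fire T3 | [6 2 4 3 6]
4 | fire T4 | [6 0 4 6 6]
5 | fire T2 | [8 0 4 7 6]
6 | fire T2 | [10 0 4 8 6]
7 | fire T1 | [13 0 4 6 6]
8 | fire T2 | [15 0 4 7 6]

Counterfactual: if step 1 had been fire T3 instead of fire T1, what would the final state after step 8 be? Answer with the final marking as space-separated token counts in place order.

12 0 4 6 8

(re-executing from step 1 with the substitution; state before step 1: [1 4 4 4 4])
1 | fire T3 | [1 2 4 4 6]
2 | fire T2 | [3 2 4 5 6]
3 | fire T3 | [3 0 4 5 8]
4 | fire T4 | [3 0 4 5 8]
5 | fire T2 | [5 0 4 6 8]
6 | fire T2 | [7 0 4 7 8]
7 | fire T1 | [10 0 4 5 8]
8 | fire T2 | [12 0 4 6 8]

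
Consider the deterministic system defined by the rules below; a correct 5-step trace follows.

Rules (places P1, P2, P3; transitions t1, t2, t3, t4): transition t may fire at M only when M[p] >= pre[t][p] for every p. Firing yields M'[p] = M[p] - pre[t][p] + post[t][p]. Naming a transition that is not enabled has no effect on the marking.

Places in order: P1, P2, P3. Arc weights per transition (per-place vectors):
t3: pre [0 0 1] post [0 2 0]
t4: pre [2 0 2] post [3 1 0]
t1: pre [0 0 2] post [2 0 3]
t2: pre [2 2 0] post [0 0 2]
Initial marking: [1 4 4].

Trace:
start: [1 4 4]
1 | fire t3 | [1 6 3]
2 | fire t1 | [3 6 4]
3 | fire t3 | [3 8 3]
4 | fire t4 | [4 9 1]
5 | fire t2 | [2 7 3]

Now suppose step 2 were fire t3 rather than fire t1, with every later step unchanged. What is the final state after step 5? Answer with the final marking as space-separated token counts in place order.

1 10 1

(re-executing from step 2 with the substitution; state before step 2: [1 6 3])
2 | fire t3 | [1 8 2]
3 | fire t3 | [1 10 1]
4 | fire t4 | [1 10 1]
5 | fire t2 | [1 10 1]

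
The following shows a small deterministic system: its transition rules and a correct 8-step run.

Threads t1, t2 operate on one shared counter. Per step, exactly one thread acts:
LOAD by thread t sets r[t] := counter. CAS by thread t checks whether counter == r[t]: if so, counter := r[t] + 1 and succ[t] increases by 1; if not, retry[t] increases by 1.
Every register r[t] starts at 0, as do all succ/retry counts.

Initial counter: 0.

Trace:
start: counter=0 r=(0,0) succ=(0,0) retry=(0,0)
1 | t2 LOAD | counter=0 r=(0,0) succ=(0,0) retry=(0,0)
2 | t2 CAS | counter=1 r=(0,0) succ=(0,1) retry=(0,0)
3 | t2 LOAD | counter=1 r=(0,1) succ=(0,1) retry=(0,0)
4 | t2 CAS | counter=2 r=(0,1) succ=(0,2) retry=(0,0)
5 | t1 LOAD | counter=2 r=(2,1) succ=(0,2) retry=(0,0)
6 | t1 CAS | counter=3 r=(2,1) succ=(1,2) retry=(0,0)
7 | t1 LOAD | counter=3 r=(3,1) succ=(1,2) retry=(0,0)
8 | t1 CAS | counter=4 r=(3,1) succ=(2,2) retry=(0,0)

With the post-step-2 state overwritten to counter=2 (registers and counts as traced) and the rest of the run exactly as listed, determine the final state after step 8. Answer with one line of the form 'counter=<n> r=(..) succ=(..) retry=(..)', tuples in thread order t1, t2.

state after step 2 := counter=2 r=(0,0) succ=(0,1) retry=(0,0)
3 | t2 LOAD | counter=2 r=(0,2) succ=(0,1) retry=(0,0)
4 | t2 CAS | counter=3 r=(0,2) succ=(0,2) retry=(0,0)
5 | t1 LOAD | counter=3 r=(3,2) succ=(0,2) retry=(0,0)
6 | t1 CAS | counter=4 r=(3,2) succ=(1,2) retry=(0,0)
7 | t1 LOAD | counter=4 r=(4,2) succ=(1,2) retry=(0,0)
8 | t1 CAS | counter=5 r=(4,2) succ=(2,2) retry=(0,0)

counter=5 r=(4,2) succ=(2,2) retry=(0,0)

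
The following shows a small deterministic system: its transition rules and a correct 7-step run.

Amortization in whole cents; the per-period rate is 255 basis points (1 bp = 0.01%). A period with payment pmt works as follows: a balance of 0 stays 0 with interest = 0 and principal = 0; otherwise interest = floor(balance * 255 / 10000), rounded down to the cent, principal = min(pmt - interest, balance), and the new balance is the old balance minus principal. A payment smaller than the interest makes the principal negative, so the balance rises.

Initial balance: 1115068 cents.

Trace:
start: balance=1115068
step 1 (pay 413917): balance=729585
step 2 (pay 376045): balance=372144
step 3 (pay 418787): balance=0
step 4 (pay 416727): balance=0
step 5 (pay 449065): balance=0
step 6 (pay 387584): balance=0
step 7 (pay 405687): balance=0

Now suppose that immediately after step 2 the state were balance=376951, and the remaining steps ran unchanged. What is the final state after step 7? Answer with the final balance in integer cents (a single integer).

state after step 2 := balance=376951
step 3 (pay 418787): balance=0
step 4 (pay 416727): balance=0
step 5 (pay 449065): balance=0
step 6 (pay 387584): balance=0
step 7 (pay 405687): balance=0

0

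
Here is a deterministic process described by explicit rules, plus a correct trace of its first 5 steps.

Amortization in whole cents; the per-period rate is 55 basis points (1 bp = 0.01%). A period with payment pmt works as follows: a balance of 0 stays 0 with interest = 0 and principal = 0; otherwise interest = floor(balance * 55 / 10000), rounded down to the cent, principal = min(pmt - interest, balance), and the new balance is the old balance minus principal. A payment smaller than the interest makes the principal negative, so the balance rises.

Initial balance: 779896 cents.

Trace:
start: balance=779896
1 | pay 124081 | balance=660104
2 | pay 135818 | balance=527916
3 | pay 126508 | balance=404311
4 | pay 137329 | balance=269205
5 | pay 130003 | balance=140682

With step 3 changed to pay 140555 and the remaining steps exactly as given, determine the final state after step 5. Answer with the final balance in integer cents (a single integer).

126480

(re-executing from step 3 with the substitution; state before step 3: balance=527916)
3 | pay 140555 | balance=390264
4 | pay 137329 | balance=255081
5 | pay 130003 | balance=126480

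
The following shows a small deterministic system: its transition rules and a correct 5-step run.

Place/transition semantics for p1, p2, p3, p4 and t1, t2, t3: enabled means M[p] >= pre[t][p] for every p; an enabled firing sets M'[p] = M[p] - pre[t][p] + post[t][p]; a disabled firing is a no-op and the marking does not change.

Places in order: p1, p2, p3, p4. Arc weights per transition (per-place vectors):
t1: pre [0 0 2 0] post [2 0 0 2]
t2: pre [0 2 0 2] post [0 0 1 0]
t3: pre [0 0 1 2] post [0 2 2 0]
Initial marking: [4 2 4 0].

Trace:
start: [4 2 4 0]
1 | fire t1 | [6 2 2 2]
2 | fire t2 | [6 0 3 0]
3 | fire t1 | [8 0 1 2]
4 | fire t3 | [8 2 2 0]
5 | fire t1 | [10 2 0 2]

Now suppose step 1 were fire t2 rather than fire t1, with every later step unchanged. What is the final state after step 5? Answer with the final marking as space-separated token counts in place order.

(re-executing from step 1 with the substitution; state before step 1: [4 2 4 0])
1 | fire t2 | [4 2 4 0]
2 | fire t2 | [4 2 4 0]
3 | fire t1 | [6 2 2 2]
4 | fire t3 | [6 4 3 0]
5 | fire t1 | [8 4 1 2]

8 4 1 2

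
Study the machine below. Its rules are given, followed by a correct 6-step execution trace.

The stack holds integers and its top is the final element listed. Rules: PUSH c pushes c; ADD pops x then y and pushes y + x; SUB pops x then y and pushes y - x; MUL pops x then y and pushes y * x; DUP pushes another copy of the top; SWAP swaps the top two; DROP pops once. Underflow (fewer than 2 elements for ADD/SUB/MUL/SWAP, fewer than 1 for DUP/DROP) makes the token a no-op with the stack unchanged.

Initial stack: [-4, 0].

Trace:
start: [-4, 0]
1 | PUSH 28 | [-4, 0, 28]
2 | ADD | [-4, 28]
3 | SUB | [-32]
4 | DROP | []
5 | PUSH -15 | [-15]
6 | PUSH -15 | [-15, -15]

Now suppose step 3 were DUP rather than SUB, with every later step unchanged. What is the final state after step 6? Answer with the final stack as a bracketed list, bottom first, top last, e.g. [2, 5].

(re-executing from step 3 with the substitution; state before step 3: [-4, 28])
3 | DUP | [-4, 28, 28]
4 | DROP | [-4, 28]
5 | PUSH -15 | [-4, 28, -15]
6 | PUSH -15 | [-4, 28, -15, -15]

[-4, 28, -15, -15]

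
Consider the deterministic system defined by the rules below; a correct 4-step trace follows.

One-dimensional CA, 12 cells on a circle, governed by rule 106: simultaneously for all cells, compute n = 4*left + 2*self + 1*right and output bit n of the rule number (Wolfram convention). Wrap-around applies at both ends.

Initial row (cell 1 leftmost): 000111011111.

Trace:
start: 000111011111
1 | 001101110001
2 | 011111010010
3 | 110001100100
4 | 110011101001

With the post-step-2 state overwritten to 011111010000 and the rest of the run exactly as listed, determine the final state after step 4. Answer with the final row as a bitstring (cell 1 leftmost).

state after step 2 := 011111010000
3 | 110001100000
4 | 110011100001

110011100001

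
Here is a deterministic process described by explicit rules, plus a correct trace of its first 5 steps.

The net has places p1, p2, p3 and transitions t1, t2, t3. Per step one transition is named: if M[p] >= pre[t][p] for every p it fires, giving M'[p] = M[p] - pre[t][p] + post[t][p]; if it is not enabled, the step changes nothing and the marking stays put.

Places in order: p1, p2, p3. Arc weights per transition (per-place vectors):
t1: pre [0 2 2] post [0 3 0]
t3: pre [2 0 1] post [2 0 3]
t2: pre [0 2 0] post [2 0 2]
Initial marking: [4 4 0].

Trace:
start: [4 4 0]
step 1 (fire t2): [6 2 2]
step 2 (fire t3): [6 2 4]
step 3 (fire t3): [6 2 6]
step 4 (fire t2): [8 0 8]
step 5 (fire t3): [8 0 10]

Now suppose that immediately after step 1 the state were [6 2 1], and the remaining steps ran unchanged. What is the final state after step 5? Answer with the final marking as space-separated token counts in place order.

state after step 1 := [6 2 1]
step 2 (fire t3): [6 2 3]
step 3 (fire t3): [6 2 5]
step 4 (fire t2): [8 0 7]
step 5 (fire t3): [8 0 9]

8 0 9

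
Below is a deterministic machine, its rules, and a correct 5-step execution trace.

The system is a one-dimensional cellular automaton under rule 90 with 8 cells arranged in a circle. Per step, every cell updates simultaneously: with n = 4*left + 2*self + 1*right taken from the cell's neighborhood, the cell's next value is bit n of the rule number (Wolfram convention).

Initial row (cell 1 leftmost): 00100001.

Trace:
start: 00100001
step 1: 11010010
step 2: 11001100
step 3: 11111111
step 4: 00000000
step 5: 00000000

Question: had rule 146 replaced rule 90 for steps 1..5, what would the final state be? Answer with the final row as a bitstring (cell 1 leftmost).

11000000

(re-executing steps 1..5 under rule 146; state before step 1: 00100001)
step 1: 11010010
step 2: 00001100
step 3: 00010010
step 4: 00101101
step 5: 11000000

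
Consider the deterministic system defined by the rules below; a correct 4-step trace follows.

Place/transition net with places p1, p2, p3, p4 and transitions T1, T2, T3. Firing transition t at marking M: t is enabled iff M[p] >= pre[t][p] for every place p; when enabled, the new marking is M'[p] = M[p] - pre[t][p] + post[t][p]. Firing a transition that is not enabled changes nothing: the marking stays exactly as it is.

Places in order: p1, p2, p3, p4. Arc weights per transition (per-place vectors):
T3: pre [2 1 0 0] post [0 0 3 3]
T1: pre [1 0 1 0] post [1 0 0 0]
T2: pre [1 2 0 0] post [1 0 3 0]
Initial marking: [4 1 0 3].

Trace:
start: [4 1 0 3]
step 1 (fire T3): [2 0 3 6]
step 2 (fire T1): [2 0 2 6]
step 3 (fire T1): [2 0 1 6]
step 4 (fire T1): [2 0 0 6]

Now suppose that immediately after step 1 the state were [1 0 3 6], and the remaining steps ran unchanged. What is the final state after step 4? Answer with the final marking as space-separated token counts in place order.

state after step 1 := [1 0 3 6]
step 2 (fire T1): [1 0 2 6]
step 3 (fire T1): [1 0 1 6]
step 4 (fire T1): [1 0 0 6]

1 0 0 6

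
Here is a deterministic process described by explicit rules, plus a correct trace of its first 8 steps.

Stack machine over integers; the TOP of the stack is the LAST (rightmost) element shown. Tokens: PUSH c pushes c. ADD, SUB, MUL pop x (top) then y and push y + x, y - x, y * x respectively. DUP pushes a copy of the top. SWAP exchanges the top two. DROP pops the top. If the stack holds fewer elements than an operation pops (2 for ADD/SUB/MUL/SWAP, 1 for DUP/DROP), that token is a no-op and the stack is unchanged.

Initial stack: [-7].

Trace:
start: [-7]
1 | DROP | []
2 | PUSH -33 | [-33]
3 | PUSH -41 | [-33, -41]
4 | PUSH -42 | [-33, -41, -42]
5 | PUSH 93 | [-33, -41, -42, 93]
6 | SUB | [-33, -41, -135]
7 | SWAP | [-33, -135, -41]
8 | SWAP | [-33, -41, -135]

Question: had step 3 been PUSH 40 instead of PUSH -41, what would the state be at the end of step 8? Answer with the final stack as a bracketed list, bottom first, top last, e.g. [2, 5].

(re-executing from step 3 with the substitution; state before step 3: [-33])
3 | PUSH 40 | [-33, 40]
4 | PUSH -42 | [-33, 40, -42]
5 | PUSH 93 | [-33, 40, -42, 93]
6 | SUB | [-33, 40, -135]
7 | SWAP | [-33, -135, 40]
8 | SWAP | [-33, 40, -135]

[-33, 40, -135]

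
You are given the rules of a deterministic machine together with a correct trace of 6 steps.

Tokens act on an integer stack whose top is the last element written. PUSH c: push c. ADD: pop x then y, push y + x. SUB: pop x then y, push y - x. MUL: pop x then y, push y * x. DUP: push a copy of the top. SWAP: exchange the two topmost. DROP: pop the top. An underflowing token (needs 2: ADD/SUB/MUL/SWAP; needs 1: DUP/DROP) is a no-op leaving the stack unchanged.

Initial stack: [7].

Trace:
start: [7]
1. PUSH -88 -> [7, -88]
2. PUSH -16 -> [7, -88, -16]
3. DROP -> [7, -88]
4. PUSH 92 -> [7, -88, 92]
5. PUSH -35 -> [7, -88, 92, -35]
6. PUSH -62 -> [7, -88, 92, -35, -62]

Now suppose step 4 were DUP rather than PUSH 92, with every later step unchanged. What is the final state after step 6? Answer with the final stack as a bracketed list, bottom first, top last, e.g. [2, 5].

[7, -88, -88, -35, -62]

(re-executing from step 4 with the substitution; state before step 4: [7, -88])
4. DUP -> [7, -88, -88]
5. PUSH -35 -> [7, -88, -88, -35]
6. PUSH -62 -> [7, -88, -88, -35, -62]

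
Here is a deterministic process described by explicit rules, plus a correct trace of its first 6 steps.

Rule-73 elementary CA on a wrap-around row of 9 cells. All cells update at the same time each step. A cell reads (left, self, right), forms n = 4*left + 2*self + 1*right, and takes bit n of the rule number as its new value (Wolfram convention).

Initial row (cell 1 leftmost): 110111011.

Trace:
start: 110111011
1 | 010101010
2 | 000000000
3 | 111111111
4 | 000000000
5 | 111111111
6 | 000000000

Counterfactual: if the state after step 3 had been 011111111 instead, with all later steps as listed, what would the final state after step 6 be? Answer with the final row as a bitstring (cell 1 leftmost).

state after step 3 := 011111111
4 | 010000001
5 | 000111100
6 | 110100101

110100101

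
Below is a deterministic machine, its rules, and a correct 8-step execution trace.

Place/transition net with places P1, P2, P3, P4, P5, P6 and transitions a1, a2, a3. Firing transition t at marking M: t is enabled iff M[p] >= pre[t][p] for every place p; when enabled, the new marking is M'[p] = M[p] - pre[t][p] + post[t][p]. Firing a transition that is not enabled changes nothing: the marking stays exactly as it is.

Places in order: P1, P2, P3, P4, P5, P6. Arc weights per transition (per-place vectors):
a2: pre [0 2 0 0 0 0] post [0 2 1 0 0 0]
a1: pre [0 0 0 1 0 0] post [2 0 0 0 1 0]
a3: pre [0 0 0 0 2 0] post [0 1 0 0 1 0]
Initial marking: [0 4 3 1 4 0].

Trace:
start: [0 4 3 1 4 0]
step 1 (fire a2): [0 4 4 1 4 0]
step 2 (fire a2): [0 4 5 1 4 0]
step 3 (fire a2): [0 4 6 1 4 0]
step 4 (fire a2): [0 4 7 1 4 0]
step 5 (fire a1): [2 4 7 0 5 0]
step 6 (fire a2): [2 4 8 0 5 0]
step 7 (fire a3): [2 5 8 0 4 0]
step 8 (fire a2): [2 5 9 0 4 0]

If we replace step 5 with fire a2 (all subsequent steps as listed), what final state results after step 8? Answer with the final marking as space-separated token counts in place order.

(re-executing from step 5 with the substitution; state before step 5: [0 4 7 1 4 0])
step 5 (fire a2): [0 4 8 1 4 0]
step 6 (fire a2): [0 4 9 1 4 0]
step 7 (fire a3): [0 5 9 1 3 0]
step 8 (fire a2): [0 5 10 1 3 0]

0 5 10 1 3 0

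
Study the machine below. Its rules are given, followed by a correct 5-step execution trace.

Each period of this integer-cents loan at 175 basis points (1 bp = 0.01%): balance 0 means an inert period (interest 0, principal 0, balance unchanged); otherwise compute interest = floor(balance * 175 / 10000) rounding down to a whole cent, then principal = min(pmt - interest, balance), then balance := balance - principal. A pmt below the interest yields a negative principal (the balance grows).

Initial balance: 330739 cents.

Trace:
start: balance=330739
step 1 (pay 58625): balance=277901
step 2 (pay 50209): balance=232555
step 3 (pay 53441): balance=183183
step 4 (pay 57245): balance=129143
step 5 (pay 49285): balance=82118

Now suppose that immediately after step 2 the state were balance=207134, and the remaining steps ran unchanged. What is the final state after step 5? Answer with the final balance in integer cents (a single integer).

state after step 2 := balance=207134
step 3 (pay 53441): balance=157317
step 4 (pay 57245): balance=102825
step 5 (pay 49285): balance=55339

55339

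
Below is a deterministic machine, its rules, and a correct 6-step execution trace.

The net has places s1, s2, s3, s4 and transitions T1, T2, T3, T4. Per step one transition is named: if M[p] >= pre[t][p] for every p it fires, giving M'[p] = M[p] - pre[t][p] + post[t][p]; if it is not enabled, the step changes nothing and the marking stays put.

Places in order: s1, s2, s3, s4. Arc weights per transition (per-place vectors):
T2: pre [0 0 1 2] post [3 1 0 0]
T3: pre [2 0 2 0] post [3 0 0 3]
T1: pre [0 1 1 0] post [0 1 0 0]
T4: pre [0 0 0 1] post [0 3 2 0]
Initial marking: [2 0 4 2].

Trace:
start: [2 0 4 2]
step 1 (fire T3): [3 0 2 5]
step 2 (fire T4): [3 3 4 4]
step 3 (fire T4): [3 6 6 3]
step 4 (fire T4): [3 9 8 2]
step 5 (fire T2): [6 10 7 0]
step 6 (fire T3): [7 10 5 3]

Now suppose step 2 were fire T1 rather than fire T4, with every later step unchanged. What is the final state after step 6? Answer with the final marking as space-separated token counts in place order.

7 7 3 4

(re-executing from step 2 with the substitution; state before step 2: [3 0 2 5])
step 2 (fire T1): [3 0 2 5]
step 3 (fire T4): [3 3 4 4]
step 4 (fire T4): [3 6 6 3]
step 5 (fire T2): [6 7 5 1]
step 6 (fire T3): [7 7 3 4]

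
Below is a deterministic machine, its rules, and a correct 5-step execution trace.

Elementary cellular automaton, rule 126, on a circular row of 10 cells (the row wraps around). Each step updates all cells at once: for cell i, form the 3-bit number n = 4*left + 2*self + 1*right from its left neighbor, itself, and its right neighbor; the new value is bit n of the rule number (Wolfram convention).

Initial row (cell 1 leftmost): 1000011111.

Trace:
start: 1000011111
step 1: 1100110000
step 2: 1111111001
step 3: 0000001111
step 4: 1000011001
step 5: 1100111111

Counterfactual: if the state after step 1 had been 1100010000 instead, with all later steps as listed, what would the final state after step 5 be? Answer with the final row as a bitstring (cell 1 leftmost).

state after step 1 := 1100010000
step 2: 1110111001
step 3: 0011101111
step 4: 1110111001
step 5: 0011101111

0011101111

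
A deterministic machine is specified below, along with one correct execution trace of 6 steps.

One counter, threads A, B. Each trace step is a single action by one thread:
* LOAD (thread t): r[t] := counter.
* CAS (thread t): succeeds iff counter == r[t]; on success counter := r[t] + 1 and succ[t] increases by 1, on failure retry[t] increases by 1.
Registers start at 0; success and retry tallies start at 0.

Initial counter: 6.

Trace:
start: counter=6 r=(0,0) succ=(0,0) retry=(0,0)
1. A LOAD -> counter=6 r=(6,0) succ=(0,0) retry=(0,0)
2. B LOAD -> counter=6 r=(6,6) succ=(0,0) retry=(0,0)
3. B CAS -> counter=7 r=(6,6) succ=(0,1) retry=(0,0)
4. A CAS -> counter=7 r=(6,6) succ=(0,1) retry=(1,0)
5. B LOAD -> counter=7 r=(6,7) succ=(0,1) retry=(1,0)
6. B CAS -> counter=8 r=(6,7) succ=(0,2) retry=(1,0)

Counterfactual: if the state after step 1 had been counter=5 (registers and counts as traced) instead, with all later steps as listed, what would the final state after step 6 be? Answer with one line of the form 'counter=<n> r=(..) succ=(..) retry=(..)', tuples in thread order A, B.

state after step 1 := counter=5 r=(6,0) succ=(0,0) retry=(0,0)
2. B LOAD -> counter=5 r=(6,5) succ=(0,0) retry=(0,0)
3. B CAS -> counter=6 r=(6,5) succ=(0,1) retry=(0,0)
4. A CAS -> counter=7 r=(6,5) succ=(1,1) retry=(0,0)
5. B LOAD -> counter=7 r=(6,7) succ=(1,1) retry=(0,0)
6. B CAS -> counter=8 r=(6,7) succ=(1,2) retry=(0,0)

counter=8 r=(6,7) succ=(1,2) retry=(0,0)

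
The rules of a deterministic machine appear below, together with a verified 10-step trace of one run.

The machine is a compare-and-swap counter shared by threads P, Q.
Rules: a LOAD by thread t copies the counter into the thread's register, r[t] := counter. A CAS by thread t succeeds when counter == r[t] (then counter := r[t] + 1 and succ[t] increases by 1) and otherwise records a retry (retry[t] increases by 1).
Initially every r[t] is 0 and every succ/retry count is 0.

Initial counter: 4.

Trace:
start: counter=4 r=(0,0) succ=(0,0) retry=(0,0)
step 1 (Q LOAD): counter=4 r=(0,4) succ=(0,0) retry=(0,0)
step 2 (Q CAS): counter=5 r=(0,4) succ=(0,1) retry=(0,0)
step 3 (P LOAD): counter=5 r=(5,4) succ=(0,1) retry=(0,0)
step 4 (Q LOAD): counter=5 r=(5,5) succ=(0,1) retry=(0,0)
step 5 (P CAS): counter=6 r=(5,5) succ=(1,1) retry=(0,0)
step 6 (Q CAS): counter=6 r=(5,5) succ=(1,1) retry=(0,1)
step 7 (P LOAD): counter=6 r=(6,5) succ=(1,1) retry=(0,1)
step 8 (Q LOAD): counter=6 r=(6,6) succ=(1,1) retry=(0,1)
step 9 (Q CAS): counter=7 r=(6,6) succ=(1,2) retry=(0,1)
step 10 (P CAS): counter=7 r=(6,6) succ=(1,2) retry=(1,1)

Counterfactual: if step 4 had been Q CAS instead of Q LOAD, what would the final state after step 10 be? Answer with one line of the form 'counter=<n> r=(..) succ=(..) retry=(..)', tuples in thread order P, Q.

(re-executing from step 4 with the substitution; state before step 4: counter=5 r=(5,4) succ=(0,1) retry=(0,0))
step 4 (Q CAS): counter=5 r=(5,4) succ=(0,1) retry=(0,1)
step 5 (P CAS): counter=6 r=(5,4) succ=(1,1) retry=(0,1)
step 6 (Q CAS): counter=6 r=(5,4) succ=(1,1) retry=(0,2)
step 7 (P LOAD): counter=6 r=(6,4) succ=(1,1) retry=(0,2)
step 8 (Q LOAD): counter=6 r=(6,6) succ=(1,1) retry=(0,2)
step 9 (Q CAS): counter=7 r=(6,6) succ=(1,2) retry=(0,2)
step 10 (P CAS): counter=7 r=(6,6) succ=(1,2) retry=(1,2)

counter=7 r=(6,6) succ=(1,2) retry=(1,2)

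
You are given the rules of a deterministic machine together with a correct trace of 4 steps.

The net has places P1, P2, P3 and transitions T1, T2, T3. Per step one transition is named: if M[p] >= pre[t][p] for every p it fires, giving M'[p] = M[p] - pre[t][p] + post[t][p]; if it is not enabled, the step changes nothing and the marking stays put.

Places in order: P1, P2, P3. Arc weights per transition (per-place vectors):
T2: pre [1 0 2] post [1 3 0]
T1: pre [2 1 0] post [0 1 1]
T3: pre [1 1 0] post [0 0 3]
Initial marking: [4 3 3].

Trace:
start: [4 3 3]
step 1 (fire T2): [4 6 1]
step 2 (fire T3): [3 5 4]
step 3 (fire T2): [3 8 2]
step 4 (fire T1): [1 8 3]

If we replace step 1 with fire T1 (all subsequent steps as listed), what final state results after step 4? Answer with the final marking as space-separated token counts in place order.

1 5 5

(re-executing from step 1 with the substitution; state before step 1: [4 3 3])
step 1 (fire T1): [2 3 4]
step 2 (fire T3): [1 2 7]
step 3 (fire T2): [1 5 5]
step 4 (fire T1): [1 5 5]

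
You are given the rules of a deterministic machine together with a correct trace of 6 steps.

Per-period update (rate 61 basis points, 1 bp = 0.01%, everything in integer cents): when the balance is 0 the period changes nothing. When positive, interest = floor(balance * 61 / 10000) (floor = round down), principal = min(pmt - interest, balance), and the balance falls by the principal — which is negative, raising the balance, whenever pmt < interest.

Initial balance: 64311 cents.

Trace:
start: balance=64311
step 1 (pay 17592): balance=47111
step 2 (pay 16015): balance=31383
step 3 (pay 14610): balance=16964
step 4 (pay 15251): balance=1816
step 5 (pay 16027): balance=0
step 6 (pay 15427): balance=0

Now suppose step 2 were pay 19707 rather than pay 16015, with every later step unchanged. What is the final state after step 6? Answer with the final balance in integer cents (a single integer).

0

(re-executing from step 2 with the substitution; state before step 2: balance=47111)
step 2 (pay 19707): balance=27691
step 3 (pay 14610): balance=13249
step 4 (pay 15251): balance=0
step 5 (pay 16027): balance=0
step 6 (pay 15427): balance=0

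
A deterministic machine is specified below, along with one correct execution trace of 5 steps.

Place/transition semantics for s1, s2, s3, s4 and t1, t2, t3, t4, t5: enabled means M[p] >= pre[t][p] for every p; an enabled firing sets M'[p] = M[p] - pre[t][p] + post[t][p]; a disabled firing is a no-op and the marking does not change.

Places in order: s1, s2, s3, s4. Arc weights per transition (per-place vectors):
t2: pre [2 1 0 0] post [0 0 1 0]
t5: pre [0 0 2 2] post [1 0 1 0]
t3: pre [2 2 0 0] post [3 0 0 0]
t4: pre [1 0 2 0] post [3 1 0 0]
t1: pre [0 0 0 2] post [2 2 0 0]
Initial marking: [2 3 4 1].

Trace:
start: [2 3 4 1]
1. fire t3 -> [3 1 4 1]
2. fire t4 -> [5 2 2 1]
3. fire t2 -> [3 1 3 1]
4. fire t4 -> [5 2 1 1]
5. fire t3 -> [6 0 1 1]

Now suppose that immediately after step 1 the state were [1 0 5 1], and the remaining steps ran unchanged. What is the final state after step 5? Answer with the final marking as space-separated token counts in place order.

state after step 1 := [1 0 5 1]
2. fire t4 -> [3 1 3 1]
3. fire t2 -> [1 0 4 1]
4. fire t4 -> [3 1 2 1]
5. fire t3 -> [3 1 2 1]

3 1 2 1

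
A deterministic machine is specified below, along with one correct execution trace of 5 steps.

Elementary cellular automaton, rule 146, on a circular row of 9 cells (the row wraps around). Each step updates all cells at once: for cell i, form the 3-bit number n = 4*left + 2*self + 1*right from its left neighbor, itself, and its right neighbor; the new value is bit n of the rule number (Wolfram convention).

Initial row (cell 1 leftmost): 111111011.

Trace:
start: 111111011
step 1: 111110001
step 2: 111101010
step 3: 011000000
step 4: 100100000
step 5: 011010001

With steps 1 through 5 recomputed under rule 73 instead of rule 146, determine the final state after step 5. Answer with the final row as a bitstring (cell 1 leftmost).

111100000

(re-executing steps 1..5 under rule 73; state before step 1: 111111011)
step 1: 000001010
step 2: 111100000
step 3: 100101110
step 4: 000001010
step 5: 111100000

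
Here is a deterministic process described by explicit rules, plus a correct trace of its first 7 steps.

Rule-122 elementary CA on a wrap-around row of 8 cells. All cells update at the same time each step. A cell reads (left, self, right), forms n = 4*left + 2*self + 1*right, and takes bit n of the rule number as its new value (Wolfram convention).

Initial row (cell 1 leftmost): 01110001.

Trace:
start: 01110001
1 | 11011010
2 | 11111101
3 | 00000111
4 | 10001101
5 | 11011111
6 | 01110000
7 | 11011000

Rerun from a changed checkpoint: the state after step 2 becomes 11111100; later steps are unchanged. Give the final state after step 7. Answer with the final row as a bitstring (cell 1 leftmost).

state after step 2 := 11111100
3 | 10000111
4 | 11001100
5 | 11111111
6 | 00000000
7 | 00000000

00000000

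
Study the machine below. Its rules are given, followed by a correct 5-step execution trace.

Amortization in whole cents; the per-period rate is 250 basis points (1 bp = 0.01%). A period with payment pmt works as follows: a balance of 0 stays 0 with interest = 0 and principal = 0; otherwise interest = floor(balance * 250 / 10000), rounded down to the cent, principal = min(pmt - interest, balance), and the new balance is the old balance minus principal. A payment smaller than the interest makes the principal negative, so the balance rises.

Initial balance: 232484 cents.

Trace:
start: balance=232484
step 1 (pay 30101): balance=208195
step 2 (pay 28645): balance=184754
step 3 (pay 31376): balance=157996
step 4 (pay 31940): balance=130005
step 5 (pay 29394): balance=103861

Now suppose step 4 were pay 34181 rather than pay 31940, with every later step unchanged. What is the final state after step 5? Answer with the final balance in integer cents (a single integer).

(re-executing from step 4 with the substitution; state before step 4: balance=157996)
step 4 (pay 34181): balance=127764
step 5 (pay 29394): balance=101564

101564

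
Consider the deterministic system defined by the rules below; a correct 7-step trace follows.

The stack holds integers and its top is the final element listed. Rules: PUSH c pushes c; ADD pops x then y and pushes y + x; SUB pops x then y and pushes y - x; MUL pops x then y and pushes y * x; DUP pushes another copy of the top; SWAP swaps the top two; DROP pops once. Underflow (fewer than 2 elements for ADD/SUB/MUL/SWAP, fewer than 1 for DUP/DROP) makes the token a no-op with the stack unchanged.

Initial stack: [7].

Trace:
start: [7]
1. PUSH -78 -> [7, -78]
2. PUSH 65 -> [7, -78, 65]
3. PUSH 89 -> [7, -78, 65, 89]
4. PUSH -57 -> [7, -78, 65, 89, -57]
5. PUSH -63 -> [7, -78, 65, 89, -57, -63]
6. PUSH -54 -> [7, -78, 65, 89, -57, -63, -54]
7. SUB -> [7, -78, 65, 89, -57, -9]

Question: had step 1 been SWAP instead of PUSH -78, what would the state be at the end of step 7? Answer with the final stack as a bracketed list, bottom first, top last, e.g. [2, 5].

[7, 65, 89, -57, -9]

(re-executing from step 1 with the substitution; state before step 1: [7])
1. SWAP -> [7]
2. PUSH 65 -> [7, 65]
3. PUSH 89 -> [7, 65, 89]
4. PUSH -57 -> [7, 65, 89, -57]
5. PUSH -63 -> [7, 65, 89, -57, -63]
6. PUSH -54 -> [7, 65, 89, -57, -63, -54]
7. SUB -> [7, 65, 89, -57, -9]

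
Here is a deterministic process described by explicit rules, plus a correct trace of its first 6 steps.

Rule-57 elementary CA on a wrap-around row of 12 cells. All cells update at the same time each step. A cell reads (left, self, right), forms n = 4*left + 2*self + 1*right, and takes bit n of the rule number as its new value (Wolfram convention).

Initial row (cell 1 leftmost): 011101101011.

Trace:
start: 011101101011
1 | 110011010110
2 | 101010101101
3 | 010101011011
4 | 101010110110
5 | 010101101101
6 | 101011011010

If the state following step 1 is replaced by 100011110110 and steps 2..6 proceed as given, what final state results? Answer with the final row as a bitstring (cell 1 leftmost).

state after step 1 := 100011110110
2 | 011010001101
3 | 110101101010
4 | 101011010101
5 | 010110101011
6 | 101101010110

101101010110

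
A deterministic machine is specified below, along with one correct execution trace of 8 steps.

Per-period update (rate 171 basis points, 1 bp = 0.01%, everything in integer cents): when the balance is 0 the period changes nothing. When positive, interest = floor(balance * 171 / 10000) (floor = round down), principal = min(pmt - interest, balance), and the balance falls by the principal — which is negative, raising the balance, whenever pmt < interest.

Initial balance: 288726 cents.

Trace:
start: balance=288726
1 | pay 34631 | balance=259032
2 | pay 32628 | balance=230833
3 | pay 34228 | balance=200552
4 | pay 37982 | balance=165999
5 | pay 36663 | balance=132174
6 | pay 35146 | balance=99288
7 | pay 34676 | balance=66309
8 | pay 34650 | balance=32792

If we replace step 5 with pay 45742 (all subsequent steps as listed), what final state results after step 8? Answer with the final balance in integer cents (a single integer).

(re-executing from step 5 with the substitution; state before step 5: balance=165999)
5 | pay 45742 | balance=123095
6 | pay 35146 | balance=90053
7 | pay 34676 | balance=56916
8 | pay 34650 | balance=23239

23239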